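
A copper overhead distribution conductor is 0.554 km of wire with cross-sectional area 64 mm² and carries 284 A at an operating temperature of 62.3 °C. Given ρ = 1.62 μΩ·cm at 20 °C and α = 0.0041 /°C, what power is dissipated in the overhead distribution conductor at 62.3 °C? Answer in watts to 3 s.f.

ρ = 1.62 μΩ·cm = 1.62×10^-8 Ω·m
A = 64 mm² = 6.400e-05 m²
R₍20₎ = ρL/A = (1.62×10^-8)(554)/(6.400e-05) = 0.1402 Ω
R₍62.3₎ = R₍20₎(1 + αΔT) = 0.1402 × (1 + 0.0041×42.3) = 0.1646 Ω
P = I²R = (284)² × 0.1646 = 13300 W

13300 W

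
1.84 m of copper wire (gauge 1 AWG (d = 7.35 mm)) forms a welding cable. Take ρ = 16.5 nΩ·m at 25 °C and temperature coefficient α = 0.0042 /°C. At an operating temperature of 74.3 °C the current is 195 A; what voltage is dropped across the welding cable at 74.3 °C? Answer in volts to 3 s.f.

0.168 V

ρ = 16.5 nΩ·m = 1.65×10^-8 Ω·m
A = π(7.35/2 mm)² = π(3.6750e-03 m)² = 4.243e-05 m²
R₍25₎ = ρL/A = (1.65×10^-8)(1.84)/(4.243e-05) = 7.155×10^-4 Ω
R₍74.3₎ = R₍25₎(1 + αΔT) = 7.155×10^-4 × (1 + 0.0042×49.3) = 8.637×10^-4 Ω
V = IR = 195 × 8.637×10^-4 = 0.168 V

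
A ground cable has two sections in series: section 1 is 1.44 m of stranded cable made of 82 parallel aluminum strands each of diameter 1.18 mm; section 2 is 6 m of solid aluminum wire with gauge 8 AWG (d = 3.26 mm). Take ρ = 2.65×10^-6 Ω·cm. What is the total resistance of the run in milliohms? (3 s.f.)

19.5 mΩ

ρ = 2.65×10^-6 Ω·cm = 2.65×10^-8 Ω·m
Section 1: A_strand = π(5.9000e-04)² = 1.094e-06 m²; R₁ = ρL/(N·A_s) = (2.65×10^-8)(1.44)/(82×1.094e-06) = 4.255×10^-4 Ω
Section 2: A = π(3.26/2 mm)² = π(1.6300e-03 m)² = 8.347e-06 m²
R₂ = (2.65×10^-8)(6)/(8.347e-06) = 0.01905 Ω
R = R₁ + R₂ = 19.5 mΩ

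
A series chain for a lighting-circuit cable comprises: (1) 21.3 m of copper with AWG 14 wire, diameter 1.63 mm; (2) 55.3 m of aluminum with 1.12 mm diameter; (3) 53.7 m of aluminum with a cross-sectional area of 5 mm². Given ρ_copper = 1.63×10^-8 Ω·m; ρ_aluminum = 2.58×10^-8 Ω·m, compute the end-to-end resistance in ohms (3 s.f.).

1.89 Ω

Seg 1: A = π(1.63/2 mm)² = π(8.1500e-04 m)² = 2.087e-06 m²
R_1 = (1.63×10^-8)(21.3)/(2.087e-06) = 0.1664 Ω
Seg 2: A = π(d/2)² = π(5.6000e-04 m)² = 9.852e-07 m²
R_2 = (2.58×10^-8)(55.3)/(9.852e-07) = 1.448 Ω
Seg 3: A = 5 mm² = 5.000e-06 m²
R_3 = (2.58×10^-8)(53.7)/(5.000e-06) = 0.2771 Ω
R_total = R_1 + R_2 + R_3 = 1.89 Ω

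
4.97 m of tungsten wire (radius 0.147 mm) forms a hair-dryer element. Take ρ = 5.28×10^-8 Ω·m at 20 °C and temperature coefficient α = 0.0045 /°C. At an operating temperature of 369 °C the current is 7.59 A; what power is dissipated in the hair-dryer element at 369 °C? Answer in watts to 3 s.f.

A = πr² = π(1.4700e-04 m)² = 6.789e-08 m²
R₍20₎ = ρL/A = (5.28×10^-8)(4.97)/(6.789e-08) = 3.866 Ω
R₍369₎ = R₍20₎(1 + αΔT) = 3.866 × (1 + 0.0045×349) = 9.936 Ω
P = I²R = (7.59)² × 9.936 = 572 W

572 W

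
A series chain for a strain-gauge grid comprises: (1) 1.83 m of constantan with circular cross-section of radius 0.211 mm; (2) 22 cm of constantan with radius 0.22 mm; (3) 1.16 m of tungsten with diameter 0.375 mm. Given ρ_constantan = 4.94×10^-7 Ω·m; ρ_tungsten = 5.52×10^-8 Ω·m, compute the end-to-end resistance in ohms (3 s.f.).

7.76 Ω

Seg 1: A = πr² = π(2.1100e-04 m)² = 1.399e-07 m²
R_1 = (4.94×10^-7)(1.83)/(1.399e-07) = 6.463 Ω
Seg 2: A = πr² = π(2.2000e-04 m)² = 1.521e-07 m²
R_2 = (4.94×10^-7)(0.22)/(1.521e-07) = 0.7148 Ω
Seg 3: A = π(d/2)² = π(1.8750e-04 m)² = 1.104e-07 m²
R_3 = (5.52×10^-8)(1.16)/(1.104e-07) = 0.5798 Ω
R_total = R_1 + R_2 + R_3 = 7.76 Ω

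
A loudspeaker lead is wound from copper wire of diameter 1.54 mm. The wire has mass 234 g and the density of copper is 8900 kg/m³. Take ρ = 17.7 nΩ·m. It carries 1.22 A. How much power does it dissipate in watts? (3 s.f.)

ρ = 17.7 nΩ·m = 1.77×10^-8 Ω·m
A = π(d/2)² = π(7.7000e-04 m)² = 1.8627e-06 m²
L = m/(density·A) = 0.234/(8900×1.8627e-06) = 14.12 m
R = ρL/A = (1.77×10^-8)(14.12)/(1.8627e-06) = 0.1341 Ω
P = I²R = (1.22)² × 0.1341 = 0.200 W

0.200 W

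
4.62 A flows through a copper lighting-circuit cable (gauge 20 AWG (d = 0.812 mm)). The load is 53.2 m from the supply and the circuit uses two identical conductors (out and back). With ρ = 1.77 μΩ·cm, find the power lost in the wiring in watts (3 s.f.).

77.6 W

ρ = 1.77 μΩ·cm = 1.77×10^-8 Ω·m
A = π(0.812/2 mm)² = π(4.0600e-04 m)² = 5.178e-07 m²
Total conductor length (both ways) L = 2 × 53.2 = 106.4 m
R = ρL/A = (1.77×10^-8)(106.4)/(5.178e-07) = 3.637 Ω
P = I²R = (4.62)² × 3.637 = 77.6 W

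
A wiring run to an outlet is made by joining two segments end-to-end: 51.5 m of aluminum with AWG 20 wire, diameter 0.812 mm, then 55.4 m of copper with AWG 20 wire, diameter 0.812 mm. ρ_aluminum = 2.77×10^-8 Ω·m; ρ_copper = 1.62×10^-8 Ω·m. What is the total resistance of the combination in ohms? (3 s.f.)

4.49 Ω

Segment 1: A = π(0.812/2 mm)² = π(4.0600e-04 m)² = 5.178e-07 m²
R₁ = ρL/A = (2.77×10^-8)(51.5)/(5.178e-07) = 2.755 Ω
R₂ = (1.62×10^-8)(55.4)/(5.178e-07) = 1.733 Ω
R = R₁ + R₂ = 4.49 Ω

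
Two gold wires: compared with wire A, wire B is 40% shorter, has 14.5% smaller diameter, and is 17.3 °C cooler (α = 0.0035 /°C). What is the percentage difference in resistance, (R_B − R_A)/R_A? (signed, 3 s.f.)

R ∝ ρL/d² with ρ ∝ (1+αΔT), so R_B/R_A = (1 − 40/100) × (1 − 14.5/100)⁻² × (1 − 0.0035×17.3)
= 0.6 × 1.368 × 0.9395 = 0.7711
(R_B − R_A)/R_A = 0.7711 − 1 = -22.9%

-22.9%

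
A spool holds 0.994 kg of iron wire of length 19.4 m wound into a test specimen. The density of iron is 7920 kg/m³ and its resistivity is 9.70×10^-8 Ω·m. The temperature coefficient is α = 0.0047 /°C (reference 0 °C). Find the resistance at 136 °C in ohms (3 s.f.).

0.477 Ω

A = m/(density·L) = 0.994/(7920×19.4) = 6.4693e-06 m²
R = ρL/A = (9.70×10^-8)(19.4)/(6.4693e-06) = 0.2909 Ω
R(136 °C) = 0.2909 × (1 + 0.0047×136) = 0.477 Ω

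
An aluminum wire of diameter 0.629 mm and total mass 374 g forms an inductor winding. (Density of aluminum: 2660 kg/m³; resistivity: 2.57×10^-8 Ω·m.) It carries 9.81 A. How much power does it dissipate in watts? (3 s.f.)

A = π(d/2)² = π(3.1450e-04 m)² = 3.1074e-07 m²
L = m/(density·A) = 0.374/(2660×3.1074e-07) = 452.5 m
R = ρL/A = (2.57×10^-8)(452.5)/(3.1074e-07) = 37.42 Ω
P = I²R = (9.81)² × 37.42 = 3600 W

3600 W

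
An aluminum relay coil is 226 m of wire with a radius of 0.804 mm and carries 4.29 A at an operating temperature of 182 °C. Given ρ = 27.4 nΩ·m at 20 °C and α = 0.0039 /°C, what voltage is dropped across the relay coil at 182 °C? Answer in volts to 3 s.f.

ρ = 27.4 nΩ·m = 2.74×10^-8 Ω·m
A = πr² = π(8.0400e-04 m)² = 2.031e-06 m²
R₍20₎ = ρL/A = (2.74×10^-8)(226)/(2.031e-06) = 3.049 Ω
R₍182₎ = R₍20₎(1 + αΔT) = 3.049 × (1 + 0.0039×162) = 4.976 Ω
V = IR = 4.29 × 4.976 = 21.3 V

21.3 V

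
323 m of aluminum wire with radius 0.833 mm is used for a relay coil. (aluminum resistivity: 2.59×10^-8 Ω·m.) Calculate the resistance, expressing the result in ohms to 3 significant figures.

A = πr² = π(8.3300e-04 m)² = 2.180e-06 m²
R = ρL/A = (2.59×10^-8)(323 m)/(2.180e-06 m²) = 3.84 Ω

3.84 Ω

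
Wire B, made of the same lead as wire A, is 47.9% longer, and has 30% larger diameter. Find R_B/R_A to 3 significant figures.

0.875

R ∝ L/d², so R_B/R_A = (1 + 47.9/100) × (1 + 30/100)⁻²
= 1.479 × 0.5917 = 0.875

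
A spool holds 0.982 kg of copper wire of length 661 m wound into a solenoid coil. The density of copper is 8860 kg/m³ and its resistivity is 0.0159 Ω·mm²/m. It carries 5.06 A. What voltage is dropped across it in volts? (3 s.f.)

ρ = 0.0159 Ω·mm²/m = 1.59×10^-8 Ω·m
A = m/(density·L) = 0.982/(8860×661) = 1.6768e-07 m²
R = ρL/A = (1.59×10^-8)(661)/(1.6768e-07) = 62.68 Ω
V = IR = 5.06 × 62.68 = 317 V

317 V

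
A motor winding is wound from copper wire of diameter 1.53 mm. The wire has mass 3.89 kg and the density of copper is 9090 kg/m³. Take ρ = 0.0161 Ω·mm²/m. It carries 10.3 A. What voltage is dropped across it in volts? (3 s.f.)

21.0 V

ρ = 0.0161 Ω·mm²/m = 1.61×10^-8 Ω·m
A = π(d/2)² = π(7.6500e-04 m)² = 1.8385e-06 m²
L = m/(density·A) = 3.89/(9090×1.8385e-06) = 232.8 m
R = ρL/A = (1.61×10^-8)(232.8)/(1.8385e-06) = 2.038 Ω
V = IR = 10.3 × 2.038 = 21.0 V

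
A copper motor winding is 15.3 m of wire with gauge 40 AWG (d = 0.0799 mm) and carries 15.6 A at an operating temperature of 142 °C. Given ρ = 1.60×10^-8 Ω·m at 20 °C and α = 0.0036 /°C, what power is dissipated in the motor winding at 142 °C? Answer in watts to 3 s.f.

17100 W

A = π(0.0799/2 mm)² = π(3.9950e-05 m)² = 5.014e-09 m²
R₍20₎ = ρL/A = (1.60×10^-8)(15.3)/(5.014e-09) = 48.82 Ω
R₍142₎ = R₍20₎(1 + αΔT) = 48.82 × (1 + 0.0036×122) = 70.27 Ω
P = I²R = (15.6)² × 70.27 = 17100 W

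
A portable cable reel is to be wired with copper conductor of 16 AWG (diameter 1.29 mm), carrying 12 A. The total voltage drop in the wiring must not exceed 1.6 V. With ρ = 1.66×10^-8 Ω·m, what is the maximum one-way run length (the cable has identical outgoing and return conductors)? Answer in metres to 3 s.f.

A = π(1.29/2 mm)² = π(6.4500e-04 m)² = 1.307e-06 m²
L_max = V_max·A/(2·ρI) = (1.6)(1.307e-06)/(2×1.66×10^-8×12) = 5.25 m

5.25 m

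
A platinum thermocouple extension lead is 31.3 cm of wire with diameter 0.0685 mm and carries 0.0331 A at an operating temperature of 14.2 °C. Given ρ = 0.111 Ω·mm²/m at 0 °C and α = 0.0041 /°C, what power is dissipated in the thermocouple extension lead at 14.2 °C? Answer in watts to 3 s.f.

ρ = 0.111 Ω·mm²/m = 1.11×10^-7 Ω·m
A = π(d/2)² = π(3.4250e-05 m)² = 3.685e-09 m²
R₍0₎ = ρL/A = (1.11×10^-7)(0.313)/(3.685e-09) = 9.427 Ω
R₍14.2₎ = R₍0₎(1 + αΔT) = 9.427 × (1 + 0.0041×14.2) = 9.976 Ω
P = I²R = (0.0331)² × 9.976 = 0.0109 W

0.0109 W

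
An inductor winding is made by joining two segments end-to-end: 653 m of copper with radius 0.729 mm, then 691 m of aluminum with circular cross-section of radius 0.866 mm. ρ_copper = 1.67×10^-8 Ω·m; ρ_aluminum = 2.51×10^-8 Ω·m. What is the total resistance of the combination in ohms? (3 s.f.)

Segment 1: A = πr² = π(7.2900e-04 m)² = 1.670e-06 m²
R₁ = ρL/A = (1.67×10^-8)(653)/(1.670e-06) = 6.532 Ω
Segment 2: A = πr² = π(8.6600e-04 m)² = 2.356e-06 m²
R₂ = (2.51×10^-8)(691)/(2.356e-06) = 7.361 Ω
R = R₁ + R₂ = 13.9 Ω

13.9 Ω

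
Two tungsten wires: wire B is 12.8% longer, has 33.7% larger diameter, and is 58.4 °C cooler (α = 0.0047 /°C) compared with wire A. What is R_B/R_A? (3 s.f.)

R ∝ ρL/d² with ρ ∝ (1+αΔT), so R_B/R_A = (1 + 12.8/100) × (1 + 33.7/100)⁻² × (1 − 0.0047×58.4)
= 1.128 × 0.5594 × 0.7255 = 0.458

0.458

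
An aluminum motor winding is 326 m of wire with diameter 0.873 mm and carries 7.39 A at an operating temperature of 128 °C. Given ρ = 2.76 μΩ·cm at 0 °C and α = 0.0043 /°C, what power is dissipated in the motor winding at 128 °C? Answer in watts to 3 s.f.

1270 W

ρ = 2.76 μΩ·cm = 2.76×10^-8 Ω·m
A = π(d/2)² = π(4.3650e-04 m)² = 5.986e-07 m²
R₍0₎ = ρL/A = (2.76×10^-8)(326)/(5.986e-07) = 15.03 Ω
R₍128₎ = R₍0₎(1 + αΔT) = 15.03 × (1 + 0.0043×128) = 23.31 Ω
P = I²R = (7.39)² × 23.31 = 1270 W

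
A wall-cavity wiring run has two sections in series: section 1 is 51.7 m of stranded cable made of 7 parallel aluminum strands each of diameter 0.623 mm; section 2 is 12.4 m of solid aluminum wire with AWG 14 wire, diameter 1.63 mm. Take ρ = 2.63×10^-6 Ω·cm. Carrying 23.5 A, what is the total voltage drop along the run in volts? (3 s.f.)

ρ = 2.63×10^-6 Ω·cm = 2.63×10^-8 Ω·m
Section 1: A_strand = π(3.1150e-04)² = 3.048e-07 m²; R₁ = ρL/(N·A_s) = (2.63×10^-8)(51.7)/(7×3.048e-07) = 0.6372 Ω
Section 2: A = π(1.63/2 mm)² = π(8.1500e-04 m)² = 2.087e-06 m²
R₂ = (2.63×10^-8)(12.4)/(2.087e-06) = 0.1563 Ω
R = R₁ + R₂ = 0.7935 Ω
V = IR = 23.5 × 0.7935 = 18.6 V

18.6 V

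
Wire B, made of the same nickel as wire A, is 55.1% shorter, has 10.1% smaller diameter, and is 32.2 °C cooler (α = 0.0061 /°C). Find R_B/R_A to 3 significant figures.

R ∝ ρL/d² with ρ ∝ (1+αΔT), so R_B/R_A = (1 − 55.1/100) × (1 − 10.1/100)⁻² × (1 − 0.0061×32.2)
= 0.449 × 1.237 × 0.8036 = 0.446

0.446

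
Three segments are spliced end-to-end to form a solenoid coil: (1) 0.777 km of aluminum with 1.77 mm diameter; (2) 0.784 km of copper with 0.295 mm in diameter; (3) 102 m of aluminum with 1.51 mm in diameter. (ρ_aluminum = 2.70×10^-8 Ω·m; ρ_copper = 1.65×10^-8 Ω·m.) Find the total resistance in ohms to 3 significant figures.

Seg 1: A = π(d/2)² = π(8.8500e-04 m)² = 2.461e-06 m²
R_1 = (2.70×10^-8)(777)/(2.461e-06) = 8.526 Ω
Seg 2: A = π(d/2)² = π(1.4750e-04 m)² = 6.835e-08 m²
R_2 = (1.65×10^-8)(784)/(6.835e-08) = 189.3 Ω
Seg 3: A = π(d/2)² = π(7.5500e-04 m)² = 1.791e-06 m²
R_3 = (2.70×10^-8)(102)/(1.791e-06) = 1.538 Ω
R_total = R_1 + R_2 + R_3 = 199 Ω

199 Ω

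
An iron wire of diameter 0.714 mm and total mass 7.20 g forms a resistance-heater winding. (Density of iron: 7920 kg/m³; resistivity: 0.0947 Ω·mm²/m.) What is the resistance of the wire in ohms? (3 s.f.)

ρ = 0.0947 Ω·mm²/m = 9.47×10^-8 Ω·m
A = π(d/2)² = π(3.5700e-04 m)² = 4.0039e-07 m²
L = m/(density·A) = 0.0072/(7920×4.0039e-07) = 2.27 m
R = ρL/A = (9.47×10^-8)(2.27)/(4.0039e-07) = 0.537 Ω

0.537 Ω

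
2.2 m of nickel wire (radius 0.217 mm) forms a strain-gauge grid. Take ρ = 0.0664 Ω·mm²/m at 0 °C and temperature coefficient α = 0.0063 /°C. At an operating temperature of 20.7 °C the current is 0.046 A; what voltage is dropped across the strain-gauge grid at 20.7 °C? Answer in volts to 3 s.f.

ρ = 0.0664 Ω·mm²/m = 6.64×10^-8 Ω·m
A = πr² = π(2.1700e-04 m)² = 1.479e-07 m²
R₍0₎ = ρL/A = (6.64×10^-8)(2.2)/(1.479e-07) = 0.9875 Ω
R₍20.7₎ = R₍0₎(1 + αΔT) = 0.9875 × (1 + 0.0063×20.7) = 1.116 Ω
V = IR = 0.046 × 1.116 = 0.0513 V

0.0513 V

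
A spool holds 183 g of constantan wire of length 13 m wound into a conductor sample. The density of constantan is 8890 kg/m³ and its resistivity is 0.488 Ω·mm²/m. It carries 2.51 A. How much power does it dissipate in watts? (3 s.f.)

ρ = 0.488 Ω·mm²/m = 4.88×10^-7 Ω·m
A = m/(density·L) = 0.183/(8890×13) = 1.5835e-06 m²
R = ρL/A = (4.88×10^-7)(13)/(1.5835e-06) = 4.006 Ω
P = I²R = (2.51)² × 4.006 = 25.2 W

25.2 W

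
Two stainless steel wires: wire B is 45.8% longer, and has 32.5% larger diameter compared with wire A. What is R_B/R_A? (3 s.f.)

R ∝ L/d², so R_B/R_A = (1 + 45.8/100) × (1 + 32.5/100)⁻²
= 1.458 × 0.5696 = 0.830

0.830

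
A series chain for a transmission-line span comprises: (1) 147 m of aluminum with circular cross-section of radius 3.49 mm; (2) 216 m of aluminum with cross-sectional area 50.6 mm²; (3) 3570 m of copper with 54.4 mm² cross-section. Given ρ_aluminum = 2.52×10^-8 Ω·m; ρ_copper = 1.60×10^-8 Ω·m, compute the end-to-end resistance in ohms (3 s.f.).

Seg 1: A = πr² = π(3.4900e-03 m)² = 3.826e-05 m²
R_1 = (2.52×10^-8)(147)/(3.826e-05) = 0.09681 Ω
Seg 2: A = 50.6 mm² = 5.060e-05 m²
R_2 = (2.52×10^-8)(216)/(5.060e-05) = 0.1076 Ω
Seg 3: A = 54.4 mm² = 5.440e-05 m²
R_3 = (1.60×10^-8)(3570)/(5.440e-05) = 1.05 Ω
R_total = R_1 + R_2 + R_3 = 1.25 Ω

1.25 Ω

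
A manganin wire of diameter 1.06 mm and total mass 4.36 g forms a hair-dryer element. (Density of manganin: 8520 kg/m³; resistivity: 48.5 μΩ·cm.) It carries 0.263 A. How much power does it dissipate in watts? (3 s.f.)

0.0220 W

ρ = 48.5 μΩ·cm = 4.85×10^-7 Ω·m
A = π(d/2)² = π(5.3000e-04 m)² = 8.8247e-07 m²
L = m/(density·A) = 0.00436/(8520×8.8247e-07) = 0.5799 m
R = ρL/A = (4.85×10^-7)(0.5799)/(8.8247e-07) = 0.3187 Ω
P = I²R = (0.263)² × 0.3187 = 0.0220 W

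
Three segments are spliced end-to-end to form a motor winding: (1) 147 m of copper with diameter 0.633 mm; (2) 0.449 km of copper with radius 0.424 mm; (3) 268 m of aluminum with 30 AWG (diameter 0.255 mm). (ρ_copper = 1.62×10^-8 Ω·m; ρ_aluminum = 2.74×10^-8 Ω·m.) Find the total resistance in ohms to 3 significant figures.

Seg 1: A = π(d/2)² = π(3.1650e-04 m)² = 3.147e-07 m²
R_1 = (1.62×10^-8)(147)/(3.147e-07) = 7.567 Ω
Seg 2: A = πr² = π(4.2400e-04 m)² = 5.648e-07 m²
R_2 = (1.62×10^-8)(449)/(5.648e-07) = 12.88 Ω
Seg 3: A = π(0.255/2 mm)² = π(1.2750e-04 m)² = 5.107e-08 m²
R_3 = (2.74×10^-8)(268)/(5.107e-08) = 143.8 Ω
R_total = R_1 + R_2 + R_3 = 164 Ω

164 Ω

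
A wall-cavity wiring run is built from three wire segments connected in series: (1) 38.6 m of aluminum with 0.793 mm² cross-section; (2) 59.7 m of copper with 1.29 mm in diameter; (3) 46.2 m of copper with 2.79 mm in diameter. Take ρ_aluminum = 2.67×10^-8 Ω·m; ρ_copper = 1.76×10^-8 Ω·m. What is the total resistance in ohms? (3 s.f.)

2.24 Ω

Seg 1: A = 0.793 mm² = 7.930e-07 m²
R_1 = (2.67×10^-8)(38.6)/(7.930e-07) = 1.3 Ω
Seg 2: A = π(d/2)² = π(6.4500e-04 m)² = 1.307e-06 m²
R_2 = (1.76×10^-8)(59.7)/(1.307e-06) = 0.8039 Ω
Seg 3: A = π(d/2)² = π(1.3950e-03 m)² = 6.114e-06 m²
R_3 = (1.76×10^-8)(46.2)/(6.114e-06) = 0.133 Ω
R_total = R_1 + R_2 + R_3 = 2.24 Ω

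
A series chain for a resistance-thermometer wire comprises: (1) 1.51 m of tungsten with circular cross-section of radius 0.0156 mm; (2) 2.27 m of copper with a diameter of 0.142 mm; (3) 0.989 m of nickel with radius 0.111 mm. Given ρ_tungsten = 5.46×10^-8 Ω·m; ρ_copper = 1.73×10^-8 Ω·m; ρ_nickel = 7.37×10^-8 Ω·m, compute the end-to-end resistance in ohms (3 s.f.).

112 Ω

Seg 1: A = πr² = π(1.5600e-05 m)² = 7.645e-10 m²
R_1 = (5.46×10^-8)(1.51)/(7.645e-10) = 107.8 Ω
Seg 2: A = π(d/2)² = π(7.1000e-05 m)² = 1.584e-08 m²
R_2 = (1.73×10^-8)(2.27)/(1.584e-08) = 2.48 Ω
Seg 3: A = πr² = π(1.1100e-04 m)² = 3.871e-08 m²
R_3 = (7.37×10^-8)(0.989)/(3.871e-08) = 1.883 Ω
R_total = R_1 + R_2 + R_3 = 112 Ω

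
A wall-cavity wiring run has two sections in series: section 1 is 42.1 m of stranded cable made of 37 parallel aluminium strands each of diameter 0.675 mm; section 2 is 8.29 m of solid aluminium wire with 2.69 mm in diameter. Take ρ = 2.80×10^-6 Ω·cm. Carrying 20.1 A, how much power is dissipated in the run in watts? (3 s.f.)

ρ = 2.80×10^-6 Ω·cm = 2.80×10^-8 Ω·m
Section 1: A_strand = π(3.3750e-04)² = 3.578e-07 m²; R₁ = ρL/(N·A_s) = (2.80×10^-8)(42.1)/(37×3.578e-07) = 0.08903 Ω
Section 2: A = π(d/2)² = π(1.3450e-03 m)² = 5.683e-06 m²
R₂ = (2.80×10^-8)(8.29)/(5.683e-06) = 0.04084 Ω
R = R₁ + R₂ = 0.1299 Ω
P = I²R = (20.1)² × 0.1299 = 52.5 W

52.5 W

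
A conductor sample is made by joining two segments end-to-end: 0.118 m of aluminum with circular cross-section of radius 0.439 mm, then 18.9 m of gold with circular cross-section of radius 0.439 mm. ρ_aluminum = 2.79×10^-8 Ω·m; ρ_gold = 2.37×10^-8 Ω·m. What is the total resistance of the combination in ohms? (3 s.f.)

0.745 Ω

Segment 1: A = πr² = π(4.3900e-04 m)² = 6.055e-07 m²
R₁ = ρL/A = (2.79×10^-8)(0.118)/(6.055e-07) = 0.005438 Ω
R₂ = (2.37×10^-8)(18.9)/(6.055e-07) = 0.7398 Ω
R = R₁ + R₂ = 0.745 Ω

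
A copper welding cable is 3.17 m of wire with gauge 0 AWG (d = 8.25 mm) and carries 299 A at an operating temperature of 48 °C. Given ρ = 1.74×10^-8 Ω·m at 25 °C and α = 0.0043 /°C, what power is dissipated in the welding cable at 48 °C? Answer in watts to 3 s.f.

101 W

A = π(8.25/2 mm)² = π(4.1250e-03 m)² = 5.346e-05 m²
R₍25₎ = ρL/A = (1.74×10^-8)(3.17)/(5.346e-05) = 0.001032 Ω
R₍48₎ = R₍25₎(1 + αΔT) = 0.001032 × (1 + 0.0043×23) = 0.001134 Ω
P = I²R = (299)² × 0.001134 = 101 W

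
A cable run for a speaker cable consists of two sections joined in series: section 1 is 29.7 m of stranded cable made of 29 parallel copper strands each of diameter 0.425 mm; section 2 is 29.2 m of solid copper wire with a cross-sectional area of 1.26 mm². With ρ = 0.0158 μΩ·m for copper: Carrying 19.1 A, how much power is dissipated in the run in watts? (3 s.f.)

ρ = 0.0158 μΩ·m = 1.58×10^-8 Ω·m
Section 1: A_strand = π(2.1250e-04)² = 1.419e-07 m²; R₁ = ρL/(N·A_s) = (1.58×10^-8)(29.7)/(29×1.419e-07) = 0.1141 Ω
Section 2: A = 1.26 mm² = 1.260e-06 m²
R₂ = (1.58×10^-8)(29.2)/(1.260e-06) = 0.3662 Ω
R = R₁ + R₂ = 0.4802 Ω
P = I²R = (19.1)² × 0.4802 = 175 W

175 W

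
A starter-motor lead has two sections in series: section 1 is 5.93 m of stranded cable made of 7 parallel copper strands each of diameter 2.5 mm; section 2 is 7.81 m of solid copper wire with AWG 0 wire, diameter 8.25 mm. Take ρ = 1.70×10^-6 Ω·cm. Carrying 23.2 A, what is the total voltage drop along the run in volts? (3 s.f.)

ρ = 1.70×10^-6 Ω·cm = 1.70×10^-8 Ω·m
Section 1: A_strand = π(1.2500e-03)² = 4.909e-06 m²; R₁ = ρL/(N·A_s) = (1.70×10^-8)(5.93)/(7×4.909e-06) = 0.002934 Ω
Section 2: A = π(8.25/2 mm)² = π(4.1250e-03 m)² = 5.346e-05 m²
R₂ = (1.70×10^-8)(7.81)/(5.346e-05) = 0.002484 Ω
R = R₁ + R₂ = 0.005418 Ω
V = IR = 23.2 × 0.005418 = 0.126 V

0.126 V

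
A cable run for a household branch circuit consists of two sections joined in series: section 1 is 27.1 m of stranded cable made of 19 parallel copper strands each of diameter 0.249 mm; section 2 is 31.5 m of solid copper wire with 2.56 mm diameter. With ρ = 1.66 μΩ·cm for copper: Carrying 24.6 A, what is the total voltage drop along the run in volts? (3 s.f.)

14.5 V

ρ = 1.66 μΩ·cm = 1.66×10^-8 Ω·m
Section 1: A_strand = π(1.2450e-04)² = 4.870e-08 m²; R₁ = ρL/(N·A_s) = (1.66×10^-8)(27.1)/(19×4.870e-08) = 0.4862 Ω
Section 2: A = π(d/2)² = π(1.2800e-03 m)² = 5.147e-06 m²
R₂ = (1.66×10^-8)(31.5)/(5.147e-06) = 0.1016 Ω
R = R₁ + R₂ = 0.5878 Ω
V = IR = 24.6 × 0.5878 = 14.5 V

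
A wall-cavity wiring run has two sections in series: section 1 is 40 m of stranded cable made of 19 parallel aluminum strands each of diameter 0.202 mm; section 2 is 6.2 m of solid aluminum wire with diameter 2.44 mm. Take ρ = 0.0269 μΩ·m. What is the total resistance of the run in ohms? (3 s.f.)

ρ = 0.0269 μΩ·m = 2.69×10^-8 Ω·m
Section 1: A_strand = π(1.0100e-04)² = 3.205e-08 m²; R₁ = ρL/(N·A_s) = (2.69×10^-8)(40)/(19×3.205e-08) = 1.767 Ω
Section 2: A = π(d/2)² = π(1.2200e-03 m)² = 4.676e-06 m²
R₂ = (2.69×10^-8)(6.2)/(4.676e-06) = 0.03567 Ω
R = R₁ + R₂ = 1.80 Ω

1.80 Ω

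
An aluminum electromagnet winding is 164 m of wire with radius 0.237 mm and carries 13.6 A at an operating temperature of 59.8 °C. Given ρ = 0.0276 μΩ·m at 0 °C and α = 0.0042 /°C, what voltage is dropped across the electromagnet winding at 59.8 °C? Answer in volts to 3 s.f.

436 V

ρ = 0.0276 μΩ·m = 2.76×10^-8 Ω·m
A = πr² = π(2.3700e-04 m)² = 1.765e-07 m²
R₍0₎ = ρL/A = (2.76×10^-8)(164)/(1.765e-07) = 25.65 Ω
R₍59.8₎ = R₍0₎(1 + αΔT) = 25.65 × (1 + 0.0042×59.8) = 32.09 Ω
V = IR = 13.6 × 32.09 = 436 V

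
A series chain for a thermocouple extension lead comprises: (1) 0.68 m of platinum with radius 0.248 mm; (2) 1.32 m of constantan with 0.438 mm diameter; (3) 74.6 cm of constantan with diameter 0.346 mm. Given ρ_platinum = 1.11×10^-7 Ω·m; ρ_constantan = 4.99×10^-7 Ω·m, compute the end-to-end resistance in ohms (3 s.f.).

Seg 1: A = πr² = π(2.4800e-04 m)² = 1.932e-07 m²
R_1 = (1.11×10^-7)(0.68)/(1.932e-07) = 0.3906 Ω
Seg 2: A = π(d/2)² = π(2.1900e-04 m)² = 1.507e-07 m²
R_2 = (4.99×10^-7)(1.32)/(1.507e-07) = 4.372 Ω
Seg 3: A = π(d/2)² = π(1.7300e-04 m)² = 9.402e-08 m²
R_3 = (4.99×10^-7)(0.746)/(9.402e-08) = 3.959 Ω
R_total = R_1 + R_2 + R_3 = 8.72 Ω

8.72 Ω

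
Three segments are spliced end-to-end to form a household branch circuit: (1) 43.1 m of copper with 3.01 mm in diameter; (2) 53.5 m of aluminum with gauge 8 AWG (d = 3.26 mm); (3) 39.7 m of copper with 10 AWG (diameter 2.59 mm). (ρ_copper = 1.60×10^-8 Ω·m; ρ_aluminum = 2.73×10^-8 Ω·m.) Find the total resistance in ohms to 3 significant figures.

Seg 1: A = π(d/2)² = π(1.5050e-03 m)² = 7.116e-06 m²
R_1 = (1.60×10^-8)(43.1)/(7.116e-06) = 0.09691 Ω
Seg 2: A = π(3.26/2 mm)² = π(1.6300e-03 m)² = 8.347e-06 m²
R_2 = (2.73×10^-8)(53.5)/(8.347e-06) = 0.175 Ω
Seg 3: A = π(2.59/2 mm)² = π(1.2950e-03 m)² = 5.269e-06 m²
R_3 = (1.60×10^-8)(39.7)/(5.269e-06) = 0.1206 Ω
R_total = R_1 + R_2 + R_3 = 0.392 Ω

0.392 Ω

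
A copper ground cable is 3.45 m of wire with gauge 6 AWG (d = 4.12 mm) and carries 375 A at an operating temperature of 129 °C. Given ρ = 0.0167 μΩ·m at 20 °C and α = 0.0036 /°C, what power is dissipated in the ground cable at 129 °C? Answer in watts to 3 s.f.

846 W

ρ = 0.0167 μΩ·m = 1.67×10^-8 Ω·m
A = π(4.12/2 mm)² = π(2.0600e-03 m)² = 1.333e-05 m²
R₍20₎ = ρL/A = (1.67×10^-8)(3.45)/(1.333e-05) = 0.004322 Ω
R₍129₎ = R₍20₎(1 + αΔT) = 0.004322 × (1 + 0.0036×109) = 0.006017 Ω
P = I²R = (375)² × 0.006017 = 846 W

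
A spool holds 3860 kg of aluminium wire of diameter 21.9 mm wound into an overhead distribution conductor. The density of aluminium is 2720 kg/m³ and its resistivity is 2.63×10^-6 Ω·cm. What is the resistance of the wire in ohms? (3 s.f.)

ρ = 2.63×10^-6 Ω·cm = 2.63×10^-8 Ω·m
A = π(d/2)² = π(1.0950e-02 m)² = 3.7668e-04 m²
L = m/(density·A) = 3860/(2720×3.7668e-04) = 3767 m
R = ρL/A = (2.63×10^-8)(3767)/(3.7668e-04) = 0.263 Ω

0.263 Ω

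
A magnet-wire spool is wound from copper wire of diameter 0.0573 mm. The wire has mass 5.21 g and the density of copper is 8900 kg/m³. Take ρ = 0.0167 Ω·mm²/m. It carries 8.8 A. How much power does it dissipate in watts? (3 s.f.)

ρ = 0.0167 Ω·mm²/m = 1.67×10^-8 Ω·m
A = π(d/2)² = π(2.8650e-05 m)² = 2.5787e-09 m²
L = m/(density·A) = 0.00521/(8900×2.5787e-09) = 227 m
R = ρL/A = (1.67×10^-8)(227)/(2.5787e-09) = 1470 Ω
P = I²R = (8.8)² × 1470 = 1.14×10^5 W

1.14×10^5 W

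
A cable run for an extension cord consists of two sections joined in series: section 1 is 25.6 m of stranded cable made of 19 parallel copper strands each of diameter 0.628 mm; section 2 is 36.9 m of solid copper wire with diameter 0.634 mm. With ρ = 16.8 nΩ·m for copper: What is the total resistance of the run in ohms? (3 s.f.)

ρ = 16.8 nΩ·m = 1.68×10^-8 Ω·m
Section 1: A_strand = π(3.1400e-04)² = 3.097e-07 m²; R₁ = ρL/(N·A_s) = (1.68×10^-8)(25.6)/(19×3.097e-07) = 0.07308 Ω
Section 2: A = π(d/2)² = π(3.1700e-04 m)² = 3.157e-07 m²
R₂ = (1.68×10^-8)(36.9)/(3.157e-07) = 1.964 Ω
R = R₁ + R₂ = 2.04 Ω

2.04 Ω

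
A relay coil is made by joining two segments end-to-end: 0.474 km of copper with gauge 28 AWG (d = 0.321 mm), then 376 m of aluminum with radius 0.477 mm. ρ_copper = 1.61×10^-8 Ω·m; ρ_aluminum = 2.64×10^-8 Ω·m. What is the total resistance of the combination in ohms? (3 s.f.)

108 Ω

Segment 1: A = π(0.321/2 mm)² = π(1.6050e-04 m)² = 8.093e-08 m²
R₁ = ρL/A = (1.61×10^-8)(474)/(8.093e-08) = 94.3 Ω
Segment 2: A = πr² = π(4.7700e-04 m)² = 7.148e-07 m²
R₂ = (2.64×10^-8)(376)/(7.148e-07) = 13.89 Ω
R = R₁ + R₂ = 108 Ω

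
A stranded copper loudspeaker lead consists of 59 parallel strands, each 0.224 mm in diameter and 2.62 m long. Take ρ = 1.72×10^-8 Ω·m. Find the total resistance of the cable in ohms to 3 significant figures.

0.0194 Ω

A_strand = π(1.1200e-04 m)² = 3.941e-08 m²
R_strand = ρL/A = (1.72×10^-8)(2.62)/(3.941e-08) = 1.144 Ω
R_total = R_strand/N = 1.144/59 = 0.0194 Ω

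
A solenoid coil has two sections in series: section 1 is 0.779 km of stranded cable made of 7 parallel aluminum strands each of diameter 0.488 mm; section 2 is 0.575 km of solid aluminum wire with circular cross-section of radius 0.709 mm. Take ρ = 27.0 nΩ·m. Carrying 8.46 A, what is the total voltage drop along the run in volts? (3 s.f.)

ρ = 27.0 nΩ·m = 2.70×10^-8 Ω·m
Section 1: A_strand = π(2.4400e-04)² = 1.870e-07 m²; R₁ = ρL/(N·A_s) = (2.70×10^-8)(779)/(7×1.870e-07) = 16.06 Ω
Section 2: A = πr² = π(7.0900e-04 m)² = 1.579e-06 m²
R₂ = (2.70×10^-8)(575)/(1.579e-06) = 9.831 Ω
R = R₁ + R₂ = 25.9 Ω
V = IR = 8.46 × 25.9 = 219 V

219 V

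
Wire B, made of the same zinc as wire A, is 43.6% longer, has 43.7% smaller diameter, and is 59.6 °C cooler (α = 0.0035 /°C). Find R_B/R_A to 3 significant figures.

3.59

R ∝ ρL/d² with ρ ∝ (1+αΔT), so R_B/R_A = (1 + 43.6/100) × (1 − 43.7/100)⁻² × (1 − 0.0035×59.6)
= 1.436 × 3.155 × 0.7914 = 3.59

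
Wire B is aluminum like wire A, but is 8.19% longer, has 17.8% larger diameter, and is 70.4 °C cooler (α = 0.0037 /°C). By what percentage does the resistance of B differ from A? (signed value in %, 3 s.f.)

R ∝ ρL/d² with ρ ∝ (1+αΔT), so R_B/R_A = (1 + 8.19/100) × (1 + 17.8/100)⁻² × (1 − 0.0037×70.4)
= 1.082 × 0.7206 × 0.7395 = 0.5766
(R_B − R_A)/R_A = 0.5766 − 1 = -42.3%

-42.3%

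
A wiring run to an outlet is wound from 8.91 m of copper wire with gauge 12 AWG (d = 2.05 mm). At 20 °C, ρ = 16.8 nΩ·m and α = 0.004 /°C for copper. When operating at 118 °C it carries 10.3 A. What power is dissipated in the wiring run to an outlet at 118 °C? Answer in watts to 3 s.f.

ρ = 16.8 nΩ·m = 1.68×10^-8 Ω·m
A = π(2.05/2 mm)² = π(1.0250e-03 m)² = 3.301e-06 m²
R₍20₎ = ρL/A = (1.68×10^-8)(8.91)/(3.301e-06) = 0.04535 Ω
R₍118₎ = R₍20₎(1 + αΔT) = 0.04535 × (1 + 0.004×98) = 0.06313 Ω
P = I²R = (10.3)² × 0.06313 = 6.70 W

6.70 W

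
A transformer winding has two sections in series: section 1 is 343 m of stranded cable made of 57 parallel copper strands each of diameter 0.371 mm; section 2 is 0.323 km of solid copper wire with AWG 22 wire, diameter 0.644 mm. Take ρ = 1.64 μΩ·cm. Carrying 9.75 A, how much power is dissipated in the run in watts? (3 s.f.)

ρ = 1.64 μΩ·cm = 1.64×10^-8 Ω·m
Section 1: A_strand = π(1.8550e-04)² = 1.081e-07 m²; R₁ = ρL/(N·A_s) = (1.64×10^-8)(343)/(57×1.081e-07) = 0.9129 Ω
Section 2: A = π(0.644/2 mm)² = π(3.2200e-04 m)² = 3.257e-07 m²
R₂ = (1.64×10^-8)(323)/(3.257e-07) = 16.26 Ω
R = R₁ + R₂ = 17.18 Ω
P = I²R = (9.75)² × 17.18 = 1630 W

1630 W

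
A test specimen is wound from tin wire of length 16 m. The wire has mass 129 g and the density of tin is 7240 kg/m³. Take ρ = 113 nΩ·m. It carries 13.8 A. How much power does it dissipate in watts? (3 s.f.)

ρ = 113 nΩ·m = 1.13×10^-7 Ω·m
A = m/(density·L) = 0.129/(7240×16) = 1.1136e-06 m²
R = ρL/A = (1.13×10^-7)(16)/(1.1136e-06) = 1.624 Ω
P = I²R = (13.8)² × 1.624 = 309 W

309 W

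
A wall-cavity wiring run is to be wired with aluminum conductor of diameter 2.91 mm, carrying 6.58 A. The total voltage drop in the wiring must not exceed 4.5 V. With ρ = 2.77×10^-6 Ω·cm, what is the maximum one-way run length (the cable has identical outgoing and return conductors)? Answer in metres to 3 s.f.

ρ = 2.77×10^-6 Ω·cm = 2.77×10^-8 Ω·m
A = π(d/2)² = π(1.4550e-03 m)² = 6.651e-06 m²
L_max = V_max·A/(2·ρI) = (4.5)(6.651e-06)/(2×2.77×10^-8×6.58) = 82.1 m

82.1 m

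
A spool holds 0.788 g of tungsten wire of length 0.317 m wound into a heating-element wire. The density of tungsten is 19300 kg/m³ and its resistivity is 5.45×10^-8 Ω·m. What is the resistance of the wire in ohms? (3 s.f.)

A = m/(density·L) = 7.880×10^-4/(19300×0.317) = 1.2880e-07 m²
R = ρL/A = (5.45×10^-8)(0.317)/(1.2880e-07) = 0.134 Ω

0.134 Ω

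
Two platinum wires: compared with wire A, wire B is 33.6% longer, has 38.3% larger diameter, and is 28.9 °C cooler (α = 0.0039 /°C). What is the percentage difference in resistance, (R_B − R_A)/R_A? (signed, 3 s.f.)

R ∝ ρL/d² with ρ ∝ (1+αΔT), so R_B/R_A = (1 + 33.6/100) × (1 + 38.3/100)⁻² × (1 − 0.0039×28.9)
= 1.336 × 0.5228 × 0.8873 = 0.6198
(R_B − R_A)/R_A = 0.6198 − 1 = -38.0%

-38.0%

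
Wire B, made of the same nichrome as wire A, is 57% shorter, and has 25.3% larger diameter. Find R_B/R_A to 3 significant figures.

0.274

R ∝ L/d², so R_B/R_A = (1 − 57/100) × (1 + 25.3/100)⁻²
= 0.43 × 0.6369 = 0.274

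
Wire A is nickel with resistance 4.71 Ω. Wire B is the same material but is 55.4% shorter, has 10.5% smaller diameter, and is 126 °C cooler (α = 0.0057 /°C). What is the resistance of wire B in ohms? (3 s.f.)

0.739 Ω

R ∝ ρL/d² with ρ ∝ (1+αΔT), so R_B/R_A = (1 − 55.4/100) × (1 − 10.5/100)⁻² × (1 − 0.0057×126)
= 0.446 × 1.248 × 0.2818 = 0.1569
R_B = 0.1569 × 4.71 = 0.739 Ω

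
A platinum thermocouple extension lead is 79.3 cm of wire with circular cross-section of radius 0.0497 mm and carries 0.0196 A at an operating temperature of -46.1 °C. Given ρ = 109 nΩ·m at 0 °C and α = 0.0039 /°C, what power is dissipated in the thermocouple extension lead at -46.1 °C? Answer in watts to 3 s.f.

ρ = 109 nΩ·m = 1.09×10^-7 Ω·m
A = πr² = π(4.9700e-05 m)² = 7.760e-09 m²
R₍0₎ = ρL/A = (1.09×10^-7)(0.793)/(7.760e-09) = 11.14 Ω
R₍-46.1₎ = R₍0₎(1 + αΔT) = 11.14 × (1 + 0.0039×-46.1) = 9.136 Ω
P = I²R = (0.0196)² × 9.136 = 0.00351 W

0.00351 W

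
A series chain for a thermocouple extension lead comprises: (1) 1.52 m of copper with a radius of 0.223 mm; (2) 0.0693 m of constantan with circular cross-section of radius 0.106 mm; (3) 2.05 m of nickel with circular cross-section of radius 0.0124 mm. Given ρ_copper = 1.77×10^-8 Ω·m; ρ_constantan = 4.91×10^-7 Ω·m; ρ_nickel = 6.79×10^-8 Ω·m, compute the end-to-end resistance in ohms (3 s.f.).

Seg 1: A = πr² = π(2.2300e-04 m)² = 1.562e-07 m²
R_1 = (1.77×10^-8)(1.52)/(1.562e-07) = 0.1722 Ω
Seg 2: A = πr² = π(1.0600e-04 m)² = 3.530e-08 m²
R_2 = (4.91×10^-7)(0.0693)/(3.530e-08) = 0.9639 Ω
Seg 3: A = πr² = π(1.2400e-05 m)² = 4.831e-10 m²
R_3 = (6.79×10^-8)(2.05)/(4.831e-10) = 288.2 Ω
R_total = R_1 + R_2 + R_3 = 289 Ω

289 Ω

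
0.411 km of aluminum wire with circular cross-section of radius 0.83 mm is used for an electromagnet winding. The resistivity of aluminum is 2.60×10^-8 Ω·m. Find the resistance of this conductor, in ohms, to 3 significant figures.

A = πr² = π(8.3000e-04 m)² = 2.164e-06 m²
R = ρL/A = (2.60×10^-8)(411 m)/(2.164e-06 m²) = 4.94 Ω

4.94 Ω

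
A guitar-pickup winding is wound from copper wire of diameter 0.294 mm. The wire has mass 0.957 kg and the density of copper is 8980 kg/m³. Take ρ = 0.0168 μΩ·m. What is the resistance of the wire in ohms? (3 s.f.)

388 Ω

ρ = 0.0168 μΩ·m = 1.68×10^-8 Ω·m
A = π(d/2)² = π(1.4700e-04 m)² = 6.7887e-08 m²
L = m/(density·A) = 0.957/(8980×6.7887e-08) = 1570 m
R = ρL/A = (1.68×10^-8)(1570)/(6.7887e-08) = 388 Ω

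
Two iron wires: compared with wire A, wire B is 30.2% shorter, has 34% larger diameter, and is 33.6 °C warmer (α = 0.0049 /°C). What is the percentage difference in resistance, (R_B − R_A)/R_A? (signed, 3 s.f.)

-54.7%

R ∝ ρL/d² with ρ ∝ (1+αΔT), so R_B/R_A = (1 − 30.2/100) × (1 + 34/100)⁻² × (1 + 0.0049×33.6)
= 0.698 × 0.5569 × 1.165 = 0.4527
(R_B − R_A)/R_A = 0.4527 − 1 = -54.7%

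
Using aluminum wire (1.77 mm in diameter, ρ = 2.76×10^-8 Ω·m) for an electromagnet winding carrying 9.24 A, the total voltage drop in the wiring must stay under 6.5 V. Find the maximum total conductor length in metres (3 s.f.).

62.7 m

A = π(d/2)² = π(8.8500e-04 m)² = 2.461e-06 m²
L_max = V_max·A/(1·ρI) = (6.5)(2.461e-06)/(2.76×10^-8×9.24) = 62.7 m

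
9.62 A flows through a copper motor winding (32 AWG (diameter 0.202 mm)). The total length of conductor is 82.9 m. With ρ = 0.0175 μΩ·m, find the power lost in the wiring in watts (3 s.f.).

4190 W

ρ = 0.0175 μΩ·m = 1.75×10^-8 Ω·m
A = π(0.202/2 mm)² = π(1.0100e-04 m)² = 3.205e-08 m²
R = ρL/A = (1.75×10^-8)(82.9)/(3.205e-08) = 45.27 Ω
P = I²R = (9.62)² × 45.27 = 4190 W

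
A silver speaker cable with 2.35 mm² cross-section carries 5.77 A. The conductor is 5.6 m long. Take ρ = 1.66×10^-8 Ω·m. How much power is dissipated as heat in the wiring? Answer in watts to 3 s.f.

1.32 W

A = 2.35 mm² = 2.350e-06 m²
R = ρL/A = (1.66×10^-8)(5.6)/(2.350e-06) = 0.03956 Ω
P = I²R = (5.77)² × 0.03956 = 1.32 W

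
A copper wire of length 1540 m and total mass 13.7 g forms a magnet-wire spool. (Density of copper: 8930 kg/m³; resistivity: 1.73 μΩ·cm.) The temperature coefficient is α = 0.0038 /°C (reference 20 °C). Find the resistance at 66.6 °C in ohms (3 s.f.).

ρ = 1.73 μΩ·cm = 1.73×10^-8 Ω·m
A = m/(density·L) = 0.0137/(8930×1540) = 9.9620e-10 m²
R = ρL/A = (1.73×10^-8)(1540)/(9.9620e-10) = 26740 Ω
R(66.6 °C) = 26740 × (1 + 0.0038×46.6) = 31500 Ω

31500 Ω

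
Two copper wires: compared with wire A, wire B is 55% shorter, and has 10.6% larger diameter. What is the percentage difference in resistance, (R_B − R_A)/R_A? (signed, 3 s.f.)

-63.2%

R ∝ L/d², so R_B/R_A = (1 − 55/100) × (1 + 10.6/100)⁻²
= 0.45 × 0.8175 = 0.3679
(R_B − R_A)/R_A = 0.3679 − 1 = -63.2%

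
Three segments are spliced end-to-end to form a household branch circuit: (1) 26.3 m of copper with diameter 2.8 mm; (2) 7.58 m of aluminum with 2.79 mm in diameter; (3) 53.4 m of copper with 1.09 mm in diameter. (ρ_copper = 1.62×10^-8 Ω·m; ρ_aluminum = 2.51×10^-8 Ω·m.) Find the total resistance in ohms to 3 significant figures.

1.03 Ω

Seg 1: A = π(d/2)² = π(1.4000e-03 m)² = 6.158e-06 m²
R_1 = (1.62×10^-8)(26.3)/(6.158e-06) = 0.06919 Ω
Seg 2: A = π(d/2)² = π(1.3950e-03 m)² = 6.114e-06 m²
R_2 = (2.51×10^-8)(7.58)/(6.114e-06) = 0.03112 Ω
Seg 3: A = π(d/2)² = π(5.4500e-04 m)² = 9.331e-07 m²
R_3 = (1.62×10^-8)(53.4)/(9.331e-07) = 0.9271 Ω
R_total = R_1 + R_2 + R_3 = 1.03 Ω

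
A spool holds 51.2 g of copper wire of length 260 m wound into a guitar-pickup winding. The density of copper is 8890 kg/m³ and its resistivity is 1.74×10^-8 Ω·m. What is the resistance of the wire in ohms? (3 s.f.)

A = m/(density·L) = 0.0512/(8890×260) = 2.2151e-08 m²
R = ρL/A = (1.74×10^-8)(260)/(2.2151e-08) = 204 Ω

204 Ω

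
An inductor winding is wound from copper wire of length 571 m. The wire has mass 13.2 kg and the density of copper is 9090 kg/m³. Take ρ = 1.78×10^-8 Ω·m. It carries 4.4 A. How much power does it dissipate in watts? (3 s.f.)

A = m/(density·L) = 13.2/(9090×571) = 2.5432e-06 m²
R = ρL/A = (1.78×10^-8)(571)/(2.5432e-06) = 3.997 Ω
P = I²R = (4.4)² × 3.997 = 77.4 W

77.4 W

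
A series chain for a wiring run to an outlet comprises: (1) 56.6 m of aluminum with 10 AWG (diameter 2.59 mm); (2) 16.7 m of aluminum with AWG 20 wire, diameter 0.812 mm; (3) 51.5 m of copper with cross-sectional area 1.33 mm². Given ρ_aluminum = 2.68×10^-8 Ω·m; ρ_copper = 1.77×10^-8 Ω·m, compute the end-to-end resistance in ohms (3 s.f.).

Seg 1: A = π(2.59/2 mm)² = π(1.2950e-03 m)² = 5.269e-06 m²
R_1 = (2.68×10^-8)(56.6)/(5.269e-06) = 0.2879 Ω
Seg 2: A = π(0.812/2 mm)² = π(4.0600e-04 m)² = 5.178e-07 m²
R_2 = (2.68×10^-8)(16.7)/(5.178e-07) = 0.8643 Ω
Seg 3: A = 1.33 mm² = 1.330e-06 m²
R_3 = (1.77×10^-8)(51.5)/(1.330e-06) = 0.6854 Ω
R_total = R_1 + R_2 + R_3 = 1.84 Ω

1.84 Ω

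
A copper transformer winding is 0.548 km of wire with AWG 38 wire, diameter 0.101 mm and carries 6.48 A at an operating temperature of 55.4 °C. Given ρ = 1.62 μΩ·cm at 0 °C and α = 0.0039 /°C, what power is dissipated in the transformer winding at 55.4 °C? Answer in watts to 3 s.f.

ρ = 1.62 μΩ·cm = 1.62×10^-8 Ω·m
A = π(0.101/2 mm)² = π(5.0500e-05 m)² = 8.012e-09 m²
R₍0₎ = ρL/A = (1.62×10^-8)(548)/(8.012e-09) = 1108 Ω
R₍55.4₎ = R₍0₎(1 + αΔT) = 1108 × (1 + 0.0039×55.4) = 1347 Ω
P = I²R = (6.48)² × 1347 = 56600 W

56600 W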